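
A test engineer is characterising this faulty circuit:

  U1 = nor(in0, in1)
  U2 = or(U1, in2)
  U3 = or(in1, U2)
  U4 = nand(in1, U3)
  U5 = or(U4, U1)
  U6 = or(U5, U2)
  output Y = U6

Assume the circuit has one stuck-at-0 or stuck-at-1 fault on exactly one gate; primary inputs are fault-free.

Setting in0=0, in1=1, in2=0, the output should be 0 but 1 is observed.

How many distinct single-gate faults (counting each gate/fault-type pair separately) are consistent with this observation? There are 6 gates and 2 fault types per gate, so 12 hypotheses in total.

Fault-free: U1=0, U2=0, U3=1, U4=0, U5=0, U6=0 → 0. Observed 1.
  U1 stuck-at-0: output 0 ✗
  U1 stuck-at-1: output 1 ✓
  U2 stuck-at-0: output 0 ✗
  U2 stuck-at-1: output 1 ✓
  U3 stuck-at-0: output 1 ✓
  U3 stuck-at-1: output 0 ✗
  U4 stuck-at-0: output 0 ✗
  U4 stuck-at-1: output 1 ✓
  U5 stuck-at-0: output 0 ✗
  U5 stuck-at-1: output 1 ✓
  U6 stuck-at-0: output 0 ✗
  U6 stuck-at-1: output 1 ✓
Consistent faults: {U1 stuck-at-1, U2 stuck-at-1, U3 stuck-at-0, U4 stuck-at-1, U5 stuck-at-1, U6 stuck-at-1} — 6 in all.

6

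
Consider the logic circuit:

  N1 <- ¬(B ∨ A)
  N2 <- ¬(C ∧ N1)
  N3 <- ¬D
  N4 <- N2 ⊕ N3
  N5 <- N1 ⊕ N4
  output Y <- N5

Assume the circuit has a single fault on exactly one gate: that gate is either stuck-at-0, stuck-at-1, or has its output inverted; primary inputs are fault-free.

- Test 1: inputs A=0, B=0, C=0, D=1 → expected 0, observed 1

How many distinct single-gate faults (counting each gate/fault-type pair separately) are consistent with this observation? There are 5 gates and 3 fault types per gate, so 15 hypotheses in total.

10

Fault-free: N1=1, N2=1, N3=0, N4=1, N5=0 → 0. Observed 1.
  N1: stuck-at-0, inverted output ✓; others ✗
  N2: stuck-at-0, inverted output ✓; others ✗
  N3: stuck-at-1, inverted output ✓; others ✗
  N4: stuck-at-0, inverted output ✓; others ✗
  N5: stuck-at-1, inverted output ✓; others ✗
Consistent faults: {N1 stuck-at-0, N1 inverted output, N2 stuck-at-0, N2 inverted output, N3 stuck-at-1, N3 inverted output, N4 stuck-at-0, N4 inverted output, N5 stuck-at-1, N5 inverted output} — 10 in all.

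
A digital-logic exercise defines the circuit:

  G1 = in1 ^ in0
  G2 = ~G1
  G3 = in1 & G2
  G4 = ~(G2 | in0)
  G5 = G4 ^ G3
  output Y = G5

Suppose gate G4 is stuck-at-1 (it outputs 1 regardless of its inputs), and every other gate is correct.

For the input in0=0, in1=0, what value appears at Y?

1

Propagate with G4 forced: G1=0, G2=1, G3=0, G4=1 [stuck-at-1], G5=1.
So Y = 1. (Without the fault it would be 0.)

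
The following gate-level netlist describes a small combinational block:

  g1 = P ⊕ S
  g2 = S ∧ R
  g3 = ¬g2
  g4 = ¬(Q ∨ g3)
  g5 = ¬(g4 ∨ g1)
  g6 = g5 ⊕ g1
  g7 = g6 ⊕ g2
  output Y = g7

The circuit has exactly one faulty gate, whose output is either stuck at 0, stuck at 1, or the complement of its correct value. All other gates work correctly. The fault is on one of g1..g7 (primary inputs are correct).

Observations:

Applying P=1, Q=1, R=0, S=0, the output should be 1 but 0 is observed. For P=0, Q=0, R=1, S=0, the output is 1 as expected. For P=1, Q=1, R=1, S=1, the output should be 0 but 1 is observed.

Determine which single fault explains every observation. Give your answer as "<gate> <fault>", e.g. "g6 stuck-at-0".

Fault-free values for test 1 (P=1, Q=1, R=0, S=0): g1=1, g2=0, g3=1, g4=0, g5=0, g6=1, g7=1, giving Y=1. Observed 0.
Test 1: faults giving observed 0 are {g2 stuck-at-1, g2 inverted output, g5 stuck-at-1, g5 inverted output, g6 stuck-at-0, g6 inverted output, g7 stuck-at-0, g7 inverted output}.
Test 2 (P=0, Q=0, R=1, S=0): fault-free g1=0, g2=0, g3=1, g4=0, g5=1, g6=1, g7=1 → 1; observed 1. Eliminates g5 inverted output, g6 stuck-at-0, g6 inverted output, g7 stuck-at-0, g7 inverted output.
Test 3 (P=1, Q=1, R=1, S=1): fault-free g1=0, g2=1, g3=0, g4=0, g5=1, g6=1, g7=0 → 0; observed 1. Eliminates g2 stuck-at-1, g5 stuck-at-1.
Only g2 inverted output is consistent with every test.

g2 inverted output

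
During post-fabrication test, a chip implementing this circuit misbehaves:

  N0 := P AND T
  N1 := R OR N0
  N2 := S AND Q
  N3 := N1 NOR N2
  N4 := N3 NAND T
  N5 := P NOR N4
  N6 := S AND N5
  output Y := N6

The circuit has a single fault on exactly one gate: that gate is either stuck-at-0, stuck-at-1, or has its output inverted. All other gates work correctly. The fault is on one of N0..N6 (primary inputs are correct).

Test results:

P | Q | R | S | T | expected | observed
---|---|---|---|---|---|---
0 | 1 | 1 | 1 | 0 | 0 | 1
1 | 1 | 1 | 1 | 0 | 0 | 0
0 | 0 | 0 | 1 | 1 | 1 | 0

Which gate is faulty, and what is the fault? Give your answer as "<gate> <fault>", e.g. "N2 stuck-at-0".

N4 inverted output

Fault-free values for test 1 (P=0, Q=1, R=1, S=1, T=0): N0=0, N1=1, N2=1, N3=0, N4=1, N5=0, N6=0, giving Y=0. Observed 1.
Test 1: faults giving observed 1 are {N4 stuck-at-0, N4 inverted output, N5 stuck-at-1, N5 inverted output, N6 stuck-at-1, N6 inverted output}.
Test 2 (P=1, Q=1, R=1, S=1, T=0): fault-free N0=0, N1=1, N2=1, N3=0, N4=1, N5=0, N6=0 → 0; observed 0. Eliminates N5 stuck-at-1, N5 inverted output, N6 stuck-at-1, N6 inverted output.
Test 3 (P=0, Q=0, R=0, S=1, T=1): fault-free N0=0, N1=0, N2=0, N3=1, N4=0, N5=1, N6=1 → 1; observed 0. Eliminates N4 stuck-at-0.
Only N4 inverted output is consistent with every test.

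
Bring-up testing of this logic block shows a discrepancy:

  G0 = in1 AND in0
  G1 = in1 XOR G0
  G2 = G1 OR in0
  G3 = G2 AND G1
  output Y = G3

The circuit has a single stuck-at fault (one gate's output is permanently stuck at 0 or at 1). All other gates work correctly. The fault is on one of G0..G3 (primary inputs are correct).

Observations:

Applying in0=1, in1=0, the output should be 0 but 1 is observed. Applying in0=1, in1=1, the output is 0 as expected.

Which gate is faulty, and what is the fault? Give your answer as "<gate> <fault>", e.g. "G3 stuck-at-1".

G0 stuck-at-1

Fault-free values for test 1 (in0=1, in1=0): G0=0, G1=0, G2=1, G3=0, giving Y=0. Observed 1.
Test 1: faults giving observed 1 are {G0 stuck-at-1, G1 stuck-at-1, G3 stuck-at-1}.
Test 2 (in0=1, in1=1): fault-free G0=1, G1=0, G2=1, G3=0 → 0; observed 0. Eliminates G1 stuck-at-1, G3 stuck-at-1.
Only G0 stuck-at-1 is consistent with every test.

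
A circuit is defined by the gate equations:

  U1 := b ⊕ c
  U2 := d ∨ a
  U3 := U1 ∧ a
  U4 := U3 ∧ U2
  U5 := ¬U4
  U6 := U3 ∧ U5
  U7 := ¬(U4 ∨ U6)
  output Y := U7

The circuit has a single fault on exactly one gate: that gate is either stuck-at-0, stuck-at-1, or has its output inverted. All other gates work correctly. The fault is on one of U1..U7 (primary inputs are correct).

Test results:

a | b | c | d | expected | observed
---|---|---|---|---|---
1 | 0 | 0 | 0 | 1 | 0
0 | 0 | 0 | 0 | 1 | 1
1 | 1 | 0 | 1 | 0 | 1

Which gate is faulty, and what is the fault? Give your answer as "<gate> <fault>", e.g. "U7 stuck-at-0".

Fault-free values for test 1 (a=1, b=0, c=0, d=0): U1=0, U2=1, U3=0, U4=0, U5=1, U6=0, U7=1, giving Y=1. Observed 0.
Test 1: faults giving observed 0 are {U1 stuck-at-1, U1 inverted output, U3 stuck-at-1, U3 inverted output, U4 stuck-at-1, U4 inverted output, U6 stuck-at-1, U6 inverted output, U7 stuck-at-0, U7 inverted output}.
Test 2 (a=0, b=0, c=0, d=0): fault-free U1=0, U2=0, U3=0, U4=0, U5=1, U6=0, U7=1 → 1; observed 1. Eliminates U3 stuck-at-1, U3 inverted output, U4 stuck-at-1, U4 inverted output, U6 stuck-at-1, U6 inverted output, U7 stuck-at-0, U7 inverted output.
Test 3 (a=1, b=1, c=0, d=1): fault-free U1=1, U2=1, U3=1, U4=1, U5=0, U6=0, U7=0 → 0; observed 1. Eliminates U1 stuck-at-1.
Only U1 inverted output is consistent with every test.

U1 inverted output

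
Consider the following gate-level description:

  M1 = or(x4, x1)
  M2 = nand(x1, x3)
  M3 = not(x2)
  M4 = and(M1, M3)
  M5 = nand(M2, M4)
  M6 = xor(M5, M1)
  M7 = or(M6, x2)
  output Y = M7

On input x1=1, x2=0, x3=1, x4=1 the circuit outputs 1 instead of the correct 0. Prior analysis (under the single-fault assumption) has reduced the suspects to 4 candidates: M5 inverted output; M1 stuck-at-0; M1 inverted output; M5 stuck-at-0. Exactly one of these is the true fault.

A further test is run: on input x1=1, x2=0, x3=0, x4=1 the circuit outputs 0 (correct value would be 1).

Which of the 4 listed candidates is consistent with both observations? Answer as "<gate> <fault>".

M5 inverted output

Evaluate each candidate on input x1=1, x2=0, x3=0, x4=1:
  M5 inverted output: M1=1, M2=1, M3=1, M4=1, M5=1 [inverted output], M6=0, M7=0 → 0 — matches
  M1 stuck-at-0: M1=0 [stuck-at-0], M2=1, M3=1, M4=0, M5=1, M6=1, M7=1 → 1 — eliminated
  M1 inverted output: M1=0 [inverted output], M2=1, M3=1, M4=0, M5=1, M6=1, M7=1 → 1 — eliminated
  M5 stuck-at-0: M1=1, M2=1, M3=1, M4=1, M5=0 [stuck-at-0], M6=1, M7=1 → 1 — eliminated
Only M5 inverted output reproduces the observed 0.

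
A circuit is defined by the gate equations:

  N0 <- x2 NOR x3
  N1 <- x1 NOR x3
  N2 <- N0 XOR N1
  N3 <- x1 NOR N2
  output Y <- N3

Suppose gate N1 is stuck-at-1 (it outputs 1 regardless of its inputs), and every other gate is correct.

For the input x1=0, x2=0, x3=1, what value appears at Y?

0

Propagate with N1 forced: N0=0, N1=1 [stuck-at-1], N2=1, N3=0.
So Y = 0. (Without the fault it would be 1.)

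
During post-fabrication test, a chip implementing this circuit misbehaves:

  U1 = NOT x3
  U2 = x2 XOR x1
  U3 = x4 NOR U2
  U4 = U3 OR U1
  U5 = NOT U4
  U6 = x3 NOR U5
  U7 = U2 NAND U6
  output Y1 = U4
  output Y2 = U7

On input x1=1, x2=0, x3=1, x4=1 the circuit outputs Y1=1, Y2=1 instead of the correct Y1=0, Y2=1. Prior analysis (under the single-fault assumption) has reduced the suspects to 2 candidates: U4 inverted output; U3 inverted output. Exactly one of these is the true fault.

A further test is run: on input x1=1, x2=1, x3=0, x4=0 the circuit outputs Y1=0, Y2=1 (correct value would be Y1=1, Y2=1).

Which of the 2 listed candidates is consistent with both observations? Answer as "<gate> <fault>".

Evaluate each candidate on input x1=1, x2=1, x3=0, x4=0:
  U4 inverted output: U1=1, U2=0, U3=1, U4=0 [inverted output], U5=1, U6=0, U7=1 → Y1=0, Y2=1 — matches
  U3 inverted output: U1=1, U2=0, U3=0 [inverted output], U4=1, U5=0, U6=1, U7=1 → Y1=1, Y2=1 — eliminated
Only U4 inverted output reproduces the observed Y1=0, Y2=1.

U4 inverted output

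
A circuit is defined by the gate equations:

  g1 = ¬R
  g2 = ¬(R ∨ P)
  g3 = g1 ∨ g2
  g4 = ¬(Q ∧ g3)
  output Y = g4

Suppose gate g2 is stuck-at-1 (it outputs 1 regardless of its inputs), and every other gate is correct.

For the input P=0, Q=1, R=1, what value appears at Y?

0

Propagate with g2 forced: g1=0, g2=1 [stuck-at-1], g3=1, g4=0.
So Y = 0. (Without the fault it would be 1.)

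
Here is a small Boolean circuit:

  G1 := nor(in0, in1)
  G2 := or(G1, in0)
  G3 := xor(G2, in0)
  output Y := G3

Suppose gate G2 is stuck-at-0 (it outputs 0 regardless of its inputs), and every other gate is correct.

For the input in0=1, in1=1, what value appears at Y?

Propagate with G2 forced: G1=0, G2=0 [stuck-at-0], G3=1.
So Y = 1. (Without the fault it would be 0.)

1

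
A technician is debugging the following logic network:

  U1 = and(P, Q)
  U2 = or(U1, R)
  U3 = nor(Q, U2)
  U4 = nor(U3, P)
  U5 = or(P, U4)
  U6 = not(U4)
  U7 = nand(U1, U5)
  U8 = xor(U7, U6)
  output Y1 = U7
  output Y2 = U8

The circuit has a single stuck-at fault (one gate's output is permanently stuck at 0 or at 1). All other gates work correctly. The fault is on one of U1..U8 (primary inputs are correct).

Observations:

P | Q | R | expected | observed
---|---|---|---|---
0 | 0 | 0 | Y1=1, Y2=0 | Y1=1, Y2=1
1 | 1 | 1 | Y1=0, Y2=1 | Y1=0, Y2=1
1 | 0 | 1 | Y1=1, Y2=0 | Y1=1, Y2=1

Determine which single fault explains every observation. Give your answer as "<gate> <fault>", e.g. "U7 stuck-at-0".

Fault-free values for test 1 (P=0, Q=0, R=0): U1=0, U2=0, U3=1, U4=0, U5=0, U6=1, U7=1, U8=0, giving Y1=1, Y2=0. Observed Y1=1, Y2=1.
Test 1: faults giving observed Y1=1, Y2=1 are {U2 stuck-at-1, U3 stuck-at-0, U4 stuck-at-1, U6 stuck-at-0, U8 stuck-at-1}.
Test 2 (P=1, Q=1, R=1): fault-free U1=1, U2=1, U3=0, U4=0, U5=1, U6=1, U7=0, U8=1 → Y1=0, Y2=1; observed Y1=0, Y2=1. Eliminates U4 stuck-at-1, U6 stuck-at-0.
Test 3 (P=1, Q=0, R=1): fault-free U1=0, U2=1, U3=0, U4=0, U5=1, U6=1, U7=1, U8=0 → Y1=1, Y2=0; observed Y1=1, Y2=1. Eliminates U2 stuck-at-1, U3 stuck-at-0.
Only U8 stuck-at-1 is consistent with every test.

U8 stuck-at-1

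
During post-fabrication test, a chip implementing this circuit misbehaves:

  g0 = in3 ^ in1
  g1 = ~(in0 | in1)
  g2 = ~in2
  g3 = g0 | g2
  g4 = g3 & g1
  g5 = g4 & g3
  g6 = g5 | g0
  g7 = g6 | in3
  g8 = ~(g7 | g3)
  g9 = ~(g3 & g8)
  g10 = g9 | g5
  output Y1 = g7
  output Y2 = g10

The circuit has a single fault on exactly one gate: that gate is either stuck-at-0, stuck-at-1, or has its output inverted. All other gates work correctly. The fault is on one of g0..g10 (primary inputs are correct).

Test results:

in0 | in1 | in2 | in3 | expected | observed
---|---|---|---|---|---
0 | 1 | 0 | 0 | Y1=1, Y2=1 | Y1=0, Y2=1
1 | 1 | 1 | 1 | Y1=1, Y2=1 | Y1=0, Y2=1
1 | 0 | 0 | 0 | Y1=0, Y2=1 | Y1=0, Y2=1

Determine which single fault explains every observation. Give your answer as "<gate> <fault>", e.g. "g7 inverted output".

g7 stuck-at-0

Fault-free values for test 1 (in0=0, in1=1, in2=0, in3=0): g0=1, g1=0, g2=1, g3=1, g4=0, g5=0, g6=1, g7=1, g8=0, g9=1, g10=1, giving Y1=1, Y2=1. Observed Y1=0, Y2=1.
Test 1: faults giving observed Y1=0, Y2=1 are {g0 stuck-at-0, g0 inverted output, g6 stuck-at-0, g6 inverted output, g7 stuck-at-0, g7 inverted output}.
Test 2 (in0=1, in1=1, in2=1, in3=1): fault-free g0=0, g1=0, g2=0, g3=0, g4=0, g5=0, g6=0, g7=1, g8=0, g9=1, g10=1 → Y1=1, Y2=1; observed Y1=0, Y2=1. Eliminates g0 stuck-at-0, g0 inverted output, g6 stuck-at-0, g6 inverted output.
Test 3 (in0=1, in1=0, in2=0, in3=0): fault-free g0=0, g1=0, g2=1, g3=1, g4=0, g5=0, g6=0, g7=0, g8=0, g9=1, g10=1 → Y1=0, Y2=1; observed Y1=0, Y2=1. Eliminates g7 inverted output.
Only g7 stuck-at-0 is consistent with every test.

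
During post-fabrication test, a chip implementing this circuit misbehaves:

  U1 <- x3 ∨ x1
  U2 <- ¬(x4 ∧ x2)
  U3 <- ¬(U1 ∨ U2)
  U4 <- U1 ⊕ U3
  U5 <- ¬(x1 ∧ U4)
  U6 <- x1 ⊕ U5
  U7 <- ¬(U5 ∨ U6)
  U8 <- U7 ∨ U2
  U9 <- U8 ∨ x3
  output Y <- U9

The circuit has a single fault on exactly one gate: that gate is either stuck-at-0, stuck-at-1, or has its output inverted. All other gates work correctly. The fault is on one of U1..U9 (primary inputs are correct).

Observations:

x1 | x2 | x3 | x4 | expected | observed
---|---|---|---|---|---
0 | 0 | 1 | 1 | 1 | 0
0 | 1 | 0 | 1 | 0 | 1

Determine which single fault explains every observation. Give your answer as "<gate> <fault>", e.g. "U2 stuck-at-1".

Fault-free values for test 1 (x1=0, x2=0, x3=1, x4=1): U1=1, U2=1, U3=0, U4=1, U5=1, U6=1, U7=0, U8=1, U9=1, giving Y=1. Observed 0.
Test 1: faults giving observed 0 are {U9 stuck-at-0, U9 inverted output}.
Test 2 (x1=0, x2=1, x3=0, x4=1): fault-free U1=0, U2=0, U3=1, U4=1, U5=1, U6=1, U7=0, U8=0, U9=0 → 0; observed 1. Eliminates U9 stuck-at-0.
Only U9 inverted output is consistent with every test.

U9 inverted output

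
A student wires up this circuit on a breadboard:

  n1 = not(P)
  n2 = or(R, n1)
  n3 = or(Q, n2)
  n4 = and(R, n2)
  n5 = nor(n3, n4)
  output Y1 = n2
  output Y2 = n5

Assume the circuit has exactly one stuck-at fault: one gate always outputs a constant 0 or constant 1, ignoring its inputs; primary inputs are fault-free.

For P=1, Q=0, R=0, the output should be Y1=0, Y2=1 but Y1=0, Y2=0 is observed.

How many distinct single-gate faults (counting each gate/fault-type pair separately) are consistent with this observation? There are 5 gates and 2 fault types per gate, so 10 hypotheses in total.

Fault-free: n1=0, n2=0, n3=0, n4=0, n5=1 → Y1=0, Y2=1. Observed Y1=0, Y2=0.
  n1 stuck-at-0: output Y1=0, Y2=1 ✗
  n1 stuck-at-1: output Y1=1, Y2=0 ✗
  n2 stuck-at-0: output Y1=0, Y2=1 ✗
  n2 stuck-at-1: output Y1=1, Y2=0 ✗
  n3 stuck-at-0: output Y1=0, Y2=1 ✗
  n3 stuck-at-1: output Y1=0, Y2=0 ✓
  n4 stuck-at-0: output Y1=0, Y2=1 ✗
  n4 stuck-at-1: output Y1=0, Y2=0 ✓
  n5 stuck-at-0: output Y1=0, Y2=0 ✓
  n5 stuck-at-1: output Y1=0, Y2=1 ✗
Consistent faults: {n3 stuck-at-1, n4 stuck-at-1, n5 stuck-at-0} — 3 in all.

3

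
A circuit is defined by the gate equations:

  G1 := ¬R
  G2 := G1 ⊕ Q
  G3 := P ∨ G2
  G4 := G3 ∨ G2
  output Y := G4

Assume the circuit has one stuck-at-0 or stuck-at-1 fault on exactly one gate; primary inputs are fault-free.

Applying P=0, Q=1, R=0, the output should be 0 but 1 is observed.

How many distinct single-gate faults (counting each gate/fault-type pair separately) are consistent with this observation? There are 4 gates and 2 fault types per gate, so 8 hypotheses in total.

Fault-free: G1=1, G2=0, G3=0, G4=0 → 0. Observed 1.
  G1 stuck-at-0: output 1 ✓
  G1 stuck-at-1: output 0 ✗
  G2 stuck-at-0: output 0 ✗
  G2 stuck-at-1: output 1 ✓
  G3 stuck-at-0: output 0 ✗
  G3 stuck-at-1: output 1 ✓
  G4 stuck-at-0: output 0 ✗
  G4 stuck-at-1: output 1 ✓
Consistent faults: {G1 stuck-at-0, G2 stuck-at-1, G3 stuck-at-1, G4 stuck-at-1} — 4 in all.

4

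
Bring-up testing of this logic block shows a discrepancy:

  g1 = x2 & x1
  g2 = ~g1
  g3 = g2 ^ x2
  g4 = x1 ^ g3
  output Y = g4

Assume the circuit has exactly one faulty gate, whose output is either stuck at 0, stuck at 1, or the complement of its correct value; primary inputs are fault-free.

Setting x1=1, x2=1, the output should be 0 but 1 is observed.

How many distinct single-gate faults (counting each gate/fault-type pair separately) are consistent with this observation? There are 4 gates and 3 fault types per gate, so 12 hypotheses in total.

8

Fault-free: g1=1, g2=0, g3=1, g4=0 → 0. Observed 1.
  g1 stuck-at-0: output 1 ✓
  g1 stuck-at-1: output 0 ✗
  g1 inverted output: output 1 ✓
  g2 stuck-at-0: output 0 ✗
  g2 stuck-at-1: output 1 ✓
  g2 inverted output: output 1 ✓
  g3 stuck-at-0: output 1 ✓
  g3 stuck-at-1: output 0 ✗
  g3 inverted output: output 1 ✓
  g4 stuck-at-0: output 0 ✗
  g4 stuck-at-1: output 1 ✓
  g4 inverted output: output 1 ✓
Consistent faults: {g1 stuck-at-0, g1 inverted output, g2 stuck-at-1, g2 inverted output, g3 stuck-at-0, g3 inverted output, g4 stuck-at-1, g4 inverted output} — 8 in all.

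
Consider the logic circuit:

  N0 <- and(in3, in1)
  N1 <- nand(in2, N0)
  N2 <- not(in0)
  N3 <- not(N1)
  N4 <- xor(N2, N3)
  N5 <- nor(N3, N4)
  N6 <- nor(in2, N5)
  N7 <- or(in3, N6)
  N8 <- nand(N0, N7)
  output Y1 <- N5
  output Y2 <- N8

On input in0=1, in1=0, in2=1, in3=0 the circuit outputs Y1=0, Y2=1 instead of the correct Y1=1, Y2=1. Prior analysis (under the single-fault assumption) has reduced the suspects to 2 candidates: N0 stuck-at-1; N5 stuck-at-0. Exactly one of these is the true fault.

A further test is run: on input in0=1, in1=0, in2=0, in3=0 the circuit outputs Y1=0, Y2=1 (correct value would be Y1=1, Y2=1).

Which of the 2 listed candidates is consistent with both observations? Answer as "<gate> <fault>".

Evaluate each candidate on input in0=1, in1=0, in2=0, in3=0:
  N0 stuck-at-1: N0=1 [stuck-at-1], N1=1, N2=0, N3=0, N4=0, N5=1, N6=0, N7=0, N8=1 → Y1=1, Y2=1 — eliminated
  N5 stuck-at-0: N0=0, N1=1, N2=0, N3=0, N4=0, N5=0 [stuck-at-0], N6=1, N7=1, N8=1 → Y1=0, Y2=1 — matches
Only N5 stuck-at-0 reproduces the observed Y1=0, Y2=1.

N5 stuck-at-0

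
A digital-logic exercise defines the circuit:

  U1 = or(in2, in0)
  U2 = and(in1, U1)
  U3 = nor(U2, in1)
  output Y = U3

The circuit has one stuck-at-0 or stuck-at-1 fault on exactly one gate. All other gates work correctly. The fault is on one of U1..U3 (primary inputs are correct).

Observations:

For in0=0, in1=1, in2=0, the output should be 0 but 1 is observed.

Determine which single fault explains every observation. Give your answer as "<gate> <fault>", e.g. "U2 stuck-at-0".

Fault-free values for test 1 (in0=0, in1=1, in2=0): U1=0, U2=0, U3=0, giving Y=0. Observed 1.
Test 1: faults giving observed 1 are {U3 stuck-at-1}.
Only U3 stuck-at-1 is consistent with every test.

U3 stuck-at-1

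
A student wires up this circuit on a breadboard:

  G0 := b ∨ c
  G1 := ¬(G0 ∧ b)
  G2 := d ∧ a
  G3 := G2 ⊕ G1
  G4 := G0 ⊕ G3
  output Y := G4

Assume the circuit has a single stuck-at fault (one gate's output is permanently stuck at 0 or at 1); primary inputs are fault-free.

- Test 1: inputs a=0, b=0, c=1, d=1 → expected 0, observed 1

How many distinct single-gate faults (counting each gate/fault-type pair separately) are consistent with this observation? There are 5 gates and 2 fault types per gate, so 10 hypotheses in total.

Fault-free: G0=1, G1=1, G2=0, G3=1, G4=0 → 0. Observed 1.
  G0 stuck-at-0: output 1 ✓
  G0 stuck-at-1: output 0 ✗
  G1 stuck-at-0: output 1 ✓
  G1 stuck-at-1: output 0 ✗
  G2 stuck-at-0: output 0 ✗
  G2 stuck-at-1: output 1 ✓
  G3 stuck-at-0: output 1 ✓
  G3 stuck-at-1: output 0 ✗
  G4 stuck-at-0: output 0 ✗
  G4 stuck-at-1: output 1 ✓
Consistent faults: {G0 stuck-at-0, G1 stuck-at-0, G2 stuck-at-1, G3 stuck-at-0, G4 stuck-at-1} — 5 in all.

5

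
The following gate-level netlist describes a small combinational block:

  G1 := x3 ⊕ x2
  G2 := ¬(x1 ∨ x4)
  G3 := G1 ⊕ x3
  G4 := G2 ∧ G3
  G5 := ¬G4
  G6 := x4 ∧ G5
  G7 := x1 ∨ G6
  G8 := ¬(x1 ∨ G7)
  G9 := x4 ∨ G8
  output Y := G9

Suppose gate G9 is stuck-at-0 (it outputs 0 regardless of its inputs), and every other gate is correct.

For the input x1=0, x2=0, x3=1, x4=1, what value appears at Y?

Propagate with G9 forced: G1=1, G2=0, G3=0, G4=0, G5=1, G6=1, G7=1, G8=0, G9=0 [stuck-at-0].
So Y = 0. (Without the fault it would be 1.)

0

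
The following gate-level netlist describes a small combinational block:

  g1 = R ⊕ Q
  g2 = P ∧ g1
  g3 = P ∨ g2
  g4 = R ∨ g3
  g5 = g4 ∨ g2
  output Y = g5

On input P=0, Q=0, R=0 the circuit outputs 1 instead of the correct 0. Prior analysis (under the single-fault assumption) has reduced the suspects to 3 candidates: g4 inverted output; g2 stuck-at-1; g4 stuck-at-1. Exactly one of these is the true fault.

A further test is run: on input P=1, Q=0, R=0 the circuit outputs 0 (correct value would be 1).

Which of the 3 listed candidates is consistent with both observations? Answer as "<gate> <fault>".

Evaluate each candidate on input P=1, Q=0, R=0:
  g4 inverted output: g1=0, g2=0, g3=1, g4=0 [inverted output], g5=0 → 0 — matches
  g2 stuck-at-1: g1=0, g2=1 [stuck-at-1], g3=1, g4=1, g5=1 → 1 — eliminated
  g4 stuck-at-1: g1=0, g2=0, g3=1, g4=1 [stuck-at-1], g5=1 → 1 — eliminated
Only g4 inverted output reproduces the observed 0.

g4 inverted output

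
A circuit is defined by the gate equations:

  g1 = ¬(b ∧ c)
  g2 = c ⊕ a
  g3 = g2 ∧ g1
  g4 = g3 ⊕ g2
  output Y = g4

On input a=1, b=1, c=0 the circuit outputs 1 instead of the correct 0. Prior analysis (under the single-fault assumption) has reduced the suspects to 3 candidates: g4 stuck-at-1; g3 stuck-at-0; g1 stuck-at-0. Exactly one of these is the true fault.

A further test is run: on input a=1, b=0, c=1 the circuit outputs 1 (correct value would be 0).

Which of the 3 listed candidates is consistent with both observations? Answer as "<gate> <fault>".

Evaluate each candidate on input a=1, b=0, c=1:
  g4 stuck-at-1: g1=1, g2=0, g3=0, g4=1 [stuck-at-1] → 1 — matches
  g3 stuck-at-0: g1=1, g2=0, g3=0 [stuck-at-0], g4=0 → 0 — eliminated
  g1 stuck-at-0: g1=0 [stuck-at-0], g2=0, g3=0, g4=0 → 0 — eliminated
Only g4 stuck-at-1 reproduces the observed 1.

g4 stuck-at-1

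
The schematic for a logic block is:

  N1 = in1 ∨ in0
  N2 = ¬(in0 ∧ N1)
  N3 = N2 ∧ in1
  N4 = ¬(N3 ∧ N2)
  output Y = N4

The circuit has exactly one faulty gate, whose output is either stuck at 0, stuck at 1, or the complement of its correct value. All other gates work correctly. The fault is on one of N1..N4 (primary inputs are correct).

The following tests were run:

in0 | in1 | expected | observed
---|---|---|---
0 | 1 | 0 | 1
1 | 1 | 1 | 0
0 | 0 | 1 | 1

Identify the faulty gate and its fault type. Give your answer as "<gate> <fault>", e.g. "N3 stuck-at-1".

Fault-free values for test 1 (in0=0, in1=1): N1=1, N2=1, N3=1, N4=0, giving Y=0. Observed 1.
Test 1: faults giving observed 1 are {N2 stuck-at-0, N2 inverted output, N3 stuck-at-0, N3 inverted output, N4 stuck-at-1, N4 inverted output}.
Test 2 (in0=1, in1=1): fault-free N1=1, N2=0, N3=0, N4=1 → 1; observed 0. Eliminates N2 stuck-at-0, N3 stuck-at-0, N3 inverted output, N4 stuck-at-1.
Test 3 (in0=0, in1=0): fault-free N1=0, N2=1, N3=0, N4=1 → 1; observed 1. Eliminates N4 inverted output.
Only N2 inverted output is consistent with every test.

N2 inverted output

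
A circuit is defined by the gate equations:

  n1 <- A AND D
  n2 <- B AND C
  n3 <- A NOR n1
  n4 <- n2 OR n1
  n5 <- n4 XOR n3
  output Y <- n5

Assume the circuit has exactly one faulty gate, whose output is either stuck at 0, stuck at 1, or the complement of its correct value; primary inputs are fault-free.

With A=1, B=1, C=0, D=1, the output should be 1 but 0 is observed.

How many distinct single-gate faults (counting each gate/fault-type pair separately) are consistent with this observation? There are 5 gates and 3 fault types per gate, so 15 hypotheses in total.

8

Fault-free: n1=1, n2=0, n3=0, n4=1, n5=1 → 1. Observed 0.
  n1: stuck-at-0, inverted output ✓; others ✗
  n2: none of the 3 fault types match ✗
  n3: stuck-at-1, inverted output ✓; others ✗
  n4: stuck-at-0, inverted output ✓; others ✗
  n5: stuck-at-0, inverted output ✓; others ✗
Consistent faults: {n1 stuck-at-0, n1 inverted output, n3 stuck-at-1, n3 inverted output, n4 stuck-at-0, n4 inverted output, n5 stuck-at-0, n5 inverted output} — 8 in all.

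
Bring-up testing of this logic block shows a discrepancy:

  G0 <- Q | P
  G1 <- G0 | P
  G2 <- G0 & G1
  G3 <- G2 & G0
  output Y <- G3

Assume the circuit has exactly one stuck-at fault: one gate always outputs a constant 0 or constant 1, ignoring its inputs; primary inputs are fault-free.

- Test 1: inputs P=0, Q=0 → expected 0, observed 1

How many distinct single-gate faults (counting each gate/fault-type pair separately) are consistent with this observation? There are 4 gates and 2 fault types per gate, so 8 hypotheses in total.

2

Fault-free: G0=0, G1=0, G2=0, G3=0 → 0. Observed 1.
  G0 stuck-at-0: output 0 ✗
  G0 stuck-at-1: output 1 ✓
  G1 stuck-at-0: output 0 ✗
  G1 stuck-at-1: output 0 ✗
  G2 stuck-at-0: output 0 ✗
  G2 stuck-at-1: output 0 ✗
  G3 stuck-at-0: output 0 ✗
  G3 stuck-at-1: output 1 ✓
Consistent faults: {G0 stuck-at-1, G3 stuck-at-1} — 2 in all.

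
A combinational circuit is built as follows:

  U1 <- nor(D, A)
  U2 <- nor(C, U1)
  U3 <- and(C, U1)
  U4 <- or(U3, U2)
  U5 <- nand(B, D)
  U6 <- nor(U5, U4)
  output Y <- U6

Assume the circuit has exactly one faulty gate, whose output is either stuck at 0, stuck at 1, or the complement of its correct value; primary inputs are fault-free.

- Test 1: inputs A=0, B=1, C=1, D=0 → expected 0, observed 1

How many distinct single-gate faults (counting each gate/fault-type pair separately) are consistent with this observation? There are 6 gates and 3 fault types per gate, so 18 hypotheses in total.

Fault-free: U1=1, U2=0, U3=1, U4=1, U5=1, U6=0 → 0. Observed 1.
  U1: none of the 3 fault types match ✗
  U2: none of the 3 fault types match ✗
  U3: none of the 3 fault types match ✗
  U4: none of the 3 fault types match ✗
  U5: none of the 3 fault types match ✗
  U6: stuck-at-1, inverted output ✓; others ✗
Consistent faults: {U6 stuck-at-1, U6 inverted output} — 2 in all.

2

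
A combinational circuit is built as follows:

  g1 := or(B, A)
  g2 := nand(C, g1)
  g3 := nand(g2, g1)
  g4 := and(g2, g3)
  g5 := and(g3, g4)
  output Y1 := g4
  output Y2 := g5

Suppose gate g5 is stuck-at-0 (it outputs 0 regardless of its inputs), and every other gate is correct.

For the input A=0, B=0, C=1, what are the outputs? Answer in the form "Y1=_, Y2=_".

Y1=1, Y2=0

Propagate with g5 forced: g1=0, g2=1, g3=1, g4=1, g5=0 [stuck-at-0].
So the outputs are Y1=1, Y2=0. (Without the fault they would be Y1=1, Y2=1.)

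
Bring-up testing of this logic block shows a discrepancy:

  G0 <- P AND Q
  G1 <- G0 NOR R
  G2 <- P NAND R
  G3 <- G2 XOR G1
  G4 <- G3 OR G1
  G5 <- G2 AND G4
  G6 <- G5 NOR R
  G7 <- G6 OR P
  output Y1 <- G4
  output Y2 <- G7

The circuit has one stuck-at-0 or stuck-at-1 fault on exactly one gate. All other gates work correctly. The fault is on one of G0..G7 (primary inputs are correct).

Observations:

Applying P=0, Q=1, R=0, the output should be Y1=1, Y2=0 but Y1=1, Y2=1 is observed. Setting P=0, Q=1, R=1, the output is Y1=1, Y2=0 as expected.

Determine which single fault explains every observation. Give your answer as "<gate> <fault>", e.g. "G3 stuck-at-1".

Fault-free values for test 1 (P=0, Q=1, R=0): G0=0, G1=1, G2=1, G3=0, G4=1, G5=1, G6=0, G7=0, giving Y1=1, Y2=0. Observed Y1=1, Y2=1.
Test 1: faults giving observed Y1=1, Y2=1 are {G2 stuck-at-0, G5 stuck-at-0, G6 stuck-at-1, G7 stuck-at-1}.
Test 2 (P=0, Q=1, R=1): fault-free G0=0, G1=0, G2=1, G3=1, G4=1, G5=1, G6=0, G7=0 → Y1=1, Y2=0; observed Y1=1, Y2=0. Eliminates G2 stuck-at-0, G6 stuck-at-1, G7 stuck-at-1.
Only G5 stuck-at-0 is consistent with every test.

G5 stuck-at-0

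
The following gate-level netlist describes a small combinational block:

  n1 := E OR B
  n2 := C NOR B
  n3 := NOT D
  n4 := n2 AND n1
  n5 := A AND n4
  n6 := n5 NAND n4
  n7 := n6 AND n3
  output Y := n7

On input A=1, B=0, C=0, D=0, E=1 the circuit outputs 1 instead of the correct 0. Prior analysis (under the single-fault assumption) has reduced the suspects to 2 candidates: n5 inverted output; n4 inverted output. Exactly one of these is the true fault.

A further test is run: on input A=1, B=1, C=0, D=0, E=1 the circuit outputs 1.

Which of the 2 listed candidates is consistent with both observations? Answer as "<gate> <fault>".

n5 inverted output

Evaluate each candidate on input A=1, B=1, C=0, D=0, E=1:
  n5 inverted output: n1=1, n2=0, n3=1, n4=0, n5=1 [inverted output], n6=1, n7=1 → 1 — matches
  n4 inverted output: n1=1, n2=0, n3=1, n4=1 [inverted output], n5=1, n6=0, n7=0 → 0 — eliminated
Only n5 inverted output reproduces the observed 1.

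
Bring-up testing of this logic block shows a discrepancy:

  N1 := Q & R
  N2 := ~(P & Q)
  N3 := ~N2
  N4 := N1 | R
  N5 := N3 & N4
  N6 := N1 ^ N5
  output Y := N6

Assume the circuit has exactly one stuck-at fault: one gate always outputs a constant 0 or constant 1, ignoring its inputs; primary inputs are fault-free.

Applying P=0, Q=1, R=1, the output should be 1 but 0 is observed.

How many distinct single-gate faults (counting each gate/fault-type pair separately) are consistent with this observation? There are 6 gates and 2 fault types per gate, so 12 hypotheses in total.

5

Fault-free: N1=1, N2=1, N3=0, N4=1, N5=0, N6=1 → 1. Observed 0.
  N1 stuck-at-0: output 0 ✓
  N1 stuck-at-1: output 1 ✗
  N2 stuck-at-0: output 0 ✓
  N2 stuck-at-1: output 1 ✗
  N3 stuck-at-0: output 1 ✗
  N3 stuck-at-1: output 0 ✓
  N4 stuck-at-0: output 1 ✗
  N4 stuck-at-1: output 1 ✗
  N5 stuck-at-0: output 1 ✗
  N5 stuck-at-1: output 0 ✓
  N6 stuck-at-0: output 0 ✓
  N6 stuck-at-1: output 1 ✗
Consistent faults: {N1 stuck-at-0, N2 stuck-at-0, N3 stuck-at-1, N5 stuck-at-1, N6 stuck-at-0} — 5 in all.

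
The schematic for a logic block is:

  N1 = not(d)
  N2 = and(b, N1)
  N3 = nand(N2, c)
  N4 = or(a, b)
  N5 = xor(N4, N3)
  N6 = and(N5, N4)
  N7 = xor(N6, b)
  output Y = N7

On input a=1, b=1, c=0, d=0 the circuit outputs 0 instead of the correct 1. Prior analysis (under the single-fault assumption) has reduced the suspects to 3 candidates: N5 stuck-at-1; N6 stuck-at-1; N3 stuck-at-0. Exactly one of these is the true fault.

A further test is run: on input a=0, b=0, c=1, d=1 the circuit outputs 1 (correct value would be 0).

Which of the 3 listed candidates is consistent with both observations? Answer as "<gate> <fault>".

Evaluate each candidate on input a=0, b=0, c=1, d=1:
  N5 stuck-at-1: N1=0, N2=0, N3=1, N4=0, N5=1 [stuck-at-1], N6=0, N7=0 → 0 — eliminated
  N6 stuck-at-1: N1=0, N2=0, N3=1, N4=0, N5=1, N6=1 [stuck-at-1], N7=1 → 1 — matches
  N3 stuck-at-0: N1=0, N2=0, N3=0 [stuck-at-0], N4=0, N5=0, N6=0, N7=0 → 0 — eliminated
Only N6 stuck-at-1 reproduces the observed 1.

N6 stuck-at-1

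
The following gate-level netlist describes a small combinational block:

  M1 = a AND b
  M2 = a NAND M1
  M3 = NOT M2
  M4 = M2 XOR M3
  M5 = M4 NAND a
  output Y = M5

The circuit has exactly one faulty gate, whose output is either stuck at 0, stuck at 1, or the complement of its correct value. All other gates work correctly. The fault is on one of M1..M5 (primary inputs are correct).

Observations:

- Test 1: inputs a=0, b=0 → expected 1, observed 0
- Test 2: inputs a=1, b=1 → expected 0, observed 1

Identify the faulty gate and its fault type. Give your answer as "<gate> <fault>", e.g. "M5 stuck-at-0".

Fault-free values for test 1 (a=0, b=0): M1=0, M2=1, M3=0, M4=1, M5=1, giving Y=1. Observed 0.
Test 1: faults giving observed 0 are {M5 stuck-at-0, M5 inverted output}.
Test 2 (a=1, b=1): fault-free M1=1, M2=0, M3=1, M4=1, M5=0 → 0; observed 1. Eliminates M5 stuck-at-0.
Only M5 inverted output is consistent with every test.

M5 inverted output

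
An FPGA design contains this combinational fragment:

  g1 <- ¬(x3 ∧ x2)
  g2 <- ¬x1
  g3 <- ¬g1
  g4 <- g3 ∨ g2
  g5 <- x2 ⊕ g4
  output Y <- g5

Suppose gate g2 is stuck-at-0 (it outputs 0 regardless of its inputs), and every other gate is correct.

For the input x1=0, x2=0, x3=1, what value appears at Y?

Propagate with g2 forced: g1=1, g2=0 [stuck-at-0], g3=0, g4=0, g5=0.
So Y = 0. (Without the fault it would be 1.)

0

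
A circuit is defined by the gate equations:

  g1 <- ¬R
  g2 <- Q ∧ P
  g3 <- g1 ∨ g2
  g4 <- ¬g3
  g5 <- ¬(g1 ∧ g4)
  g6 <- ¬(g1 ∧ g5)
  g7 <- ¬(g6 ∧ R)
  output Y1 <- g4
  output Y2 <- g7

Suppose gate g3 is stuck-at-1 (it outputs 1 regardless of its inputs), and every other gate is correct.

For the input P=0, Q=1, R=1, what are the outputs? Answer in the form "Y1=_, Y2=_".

Y1=0, Y2=0

Propagate with g3 forced: g1=0, g2=0, g3=1 [stuck-at-1], g4=0, g5=1, g6=1, g7=0.
So the outputs are Y1=0, Y2=0. (Without the fault they would be Y1=1, Y2=0.)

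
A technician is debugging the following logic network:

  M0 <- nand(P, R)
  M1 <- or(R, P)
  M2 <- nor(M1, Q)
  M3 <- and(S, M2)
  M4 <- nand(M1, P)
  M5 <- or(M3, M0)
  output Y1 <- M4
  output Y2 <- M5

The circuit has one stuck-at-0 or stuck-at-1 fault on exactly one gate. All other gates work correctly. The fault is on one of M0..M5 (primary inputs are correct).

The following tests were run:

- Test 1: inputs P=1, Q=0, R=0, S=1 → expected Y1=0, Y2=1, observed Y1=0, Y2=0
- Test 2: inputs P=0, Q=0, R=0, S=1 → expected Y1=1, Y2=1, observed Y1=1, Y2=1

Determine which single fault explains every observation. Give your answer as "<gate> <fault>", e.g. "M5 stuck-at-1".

Fault-free values for test 1 (P=1, Q=0, R=0, S=1): M0=1, M1=1, M2=0, M3=0, M4=0, M5=1, giving Y1=0, Y2=1. Observed Y1=0, Y2=0.
Test 1: faults giving observed Y1=0, Y2=0 are {M0 stuck-at-0, M5 stuck-at-0}.
Test 2 (P=0, Q=0, R=0, S=1): fault-free M0=1, M1=0, M2=1, M3=1, M4=1, M5=1 → Y1=1, Y2=1; observed Y1=1, Y2=1. Eliminates M5 stuck-at-0.
Only M0 stuck-at-0 is consistent with every test.

M0 stuck-at-0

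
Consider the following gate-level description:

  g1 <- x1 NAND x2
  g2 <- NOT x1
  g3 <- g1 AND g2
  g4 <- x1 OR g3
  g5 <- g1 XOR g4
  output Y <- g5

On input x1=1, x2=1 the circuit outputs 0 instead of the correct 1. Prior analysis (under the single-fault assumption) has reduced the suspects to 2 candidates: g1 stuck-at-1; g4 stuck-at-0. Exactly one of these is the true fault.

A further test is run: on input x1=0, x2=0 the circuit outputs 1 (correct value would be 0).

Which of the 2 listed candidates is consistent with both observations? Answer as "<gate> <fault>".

Evaluate each candidate on input x1=0, x2=0:
  g1 stuck-at-1: g1=1 [stuck-at-1], g2=1, g3=1, g4=1, g5=0 → 0 — eliminated
  g4 stuck-at-0: g1=1, g2=1, g3=1, g4=0 [stuck-at-0], g5=1 → 1 — matches
Only g4 stuck-at-0 reproduces the observed 1.

g4 stuck-at-0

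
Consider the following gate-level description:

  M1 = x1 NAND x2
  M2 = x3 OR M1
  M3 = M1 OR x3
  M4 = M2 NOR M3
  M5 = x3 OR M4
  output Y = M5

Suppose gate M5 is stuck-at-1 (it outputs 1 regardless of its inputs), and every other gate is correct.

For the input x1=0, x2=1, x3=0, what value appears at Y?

Propagate with M5 forced: M1=1, M2=1, M3=1, M4=0, M5=1 [stuck-at-1].
So Y = 1. (Without the fault it would be 0.)

1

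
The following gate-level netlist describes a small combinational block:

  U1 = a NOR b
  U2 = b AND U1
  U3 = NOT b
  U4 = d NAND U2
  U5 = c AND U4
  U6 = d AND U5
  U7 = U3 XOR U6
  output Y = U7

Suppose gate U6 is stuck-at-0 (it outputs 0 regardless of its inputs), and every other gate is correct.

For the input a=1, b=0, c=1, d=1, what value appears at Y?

Propagate with U6 forced: U1=0, U2=0, U3=1, U4=1, U5=1, U6=0 [stuck-at-0], U7=1.
So Y = 1. (Without the fault it would be 0.)

1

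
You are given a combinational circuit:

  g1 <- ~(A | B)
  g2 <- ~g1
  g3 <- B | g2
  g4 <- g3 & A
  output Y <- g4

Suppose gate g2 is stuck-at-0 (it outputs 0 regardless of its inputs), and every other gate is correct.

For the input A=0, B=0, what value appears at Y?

Propagate with g2 forced: g1=1, g2=0 [stuck-at-0], g3=0, g4=0.
So Y = 0. (Same as the fault-free value — the fault is masked on this input.)

0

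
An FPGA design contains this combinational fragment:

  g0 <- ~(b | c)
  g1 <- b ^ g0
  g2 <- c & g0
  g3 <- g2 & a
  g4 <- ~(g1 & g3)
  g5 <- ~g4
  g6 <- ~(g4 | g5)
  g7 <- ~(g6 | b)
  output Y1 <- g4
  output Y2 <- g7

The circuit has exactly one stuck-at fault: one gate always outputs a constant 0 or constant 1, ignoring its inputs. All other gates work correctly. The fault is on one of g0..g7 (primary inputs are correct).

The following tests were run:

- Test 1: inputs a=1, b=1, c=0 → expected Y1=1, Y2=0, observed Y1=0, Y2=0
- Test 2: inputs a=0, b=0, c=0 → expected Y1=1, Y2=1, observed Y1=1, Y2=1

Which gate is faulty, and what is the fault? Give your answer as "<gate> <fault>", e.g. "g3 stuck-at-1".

g2 stuck-at-1

Fault-free values for test 1 (a=1, b=1, c=0): g0=0, g1=1, g2=0, g3=0, g4=1, g5=0, g6=0, g7=0, giving Y1=1, Y2=0. Observed Y1=0, Y2=0.
Test 1: faults giving observed Y1=0, Y2=0 are {g2 stuck-at-1, g3 stuck-at-1, g4 stuck-at-0}.
Test 2 (a=0, b=0, c=0): fault-free g0=1, g1=1, g2=0, g3=0, g4=1, g5=0, g6=0, g7=1 → Y1=1, Y2=1; observed Y1=1, Y2=1. Eliminates g3 stuck-at-1, g4 stuck-at-0.
Only g2 stuck-at-1 is consistent with every test.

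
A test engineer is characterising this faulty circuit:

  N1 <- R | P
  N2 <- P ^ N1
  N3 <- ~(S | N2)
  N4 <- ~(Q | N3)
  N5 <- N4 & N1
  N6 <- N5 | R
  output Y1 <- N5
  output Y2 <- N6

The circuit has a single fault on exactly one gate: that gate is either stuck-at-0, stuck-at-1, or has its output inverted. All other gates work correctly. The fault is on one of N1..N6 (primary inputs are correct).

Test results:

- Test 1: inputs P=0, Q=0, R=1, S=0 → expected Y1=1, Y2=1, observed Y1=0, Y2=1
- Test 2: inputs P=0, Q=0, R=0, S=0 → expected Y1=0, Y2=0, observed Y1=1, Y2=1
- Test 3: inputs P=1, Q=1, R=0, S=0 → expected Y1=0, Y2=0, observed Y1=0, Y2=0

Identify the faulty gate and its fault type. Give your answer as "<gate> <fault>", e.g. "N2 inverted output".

Fault-free values for test 1 (P=0, Q=0, R=1, S=0): N1=1, N2=1, N3=0, N4=1, N5=1, N6=1, giving Y1=1, Y2=1. Observed Y1=0, Y2=1.
Test 1: faults giving observed Y1=0, Y2=1 are {N1 stuck-at-0, N1 inverted output, N2 stuck-at-0, N2 inverted output, N3 stuck-at-1, N3 inverted output, N4 stuck-at-0, N4 inverted output, N5 stuck-at-0, N5 inverted output}.
Test 2 (P=0, Q=0, R=0, S=0): fault-free N1=0, N2=0, N3=1, N4=0, N5=0, N6=0 → Y1=0, Y2=0; observed Y1=1, Y2=1. Eliminates N1 stuck-at-0, N2 stuck-at-0, N2 inverted output, N3 stuck-at-1, N3 inverted output, N4 stuck-at-0, N4 inverted output, N5 stuck-at-0.
Test 3 (P=1, Q=1, R=0, S=0): fault-free N1=1, N2=0, N3=1, N4=0, N5=0, N6=0 → Y1=0, Y2=0; observed Y1=0, Y2=0. Eliminates N5 inverted output.
Only N1 inverted output is consistent with every test.

N1 inverted output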